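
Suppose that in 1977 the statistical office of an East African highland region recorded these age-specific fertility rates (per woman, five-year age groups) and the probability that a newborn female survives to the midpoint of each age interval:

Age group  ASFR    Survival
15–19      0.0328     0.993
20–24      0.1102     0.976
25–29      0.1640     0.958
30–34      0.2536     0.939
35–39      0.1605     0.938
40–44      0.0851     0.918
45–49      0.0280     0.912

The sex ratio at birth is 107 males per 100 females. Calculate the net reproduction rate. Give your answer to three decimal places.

1.907

Proportion female at birth = 100 / (100 + 107) = 0.48309.
Weighting each age-specific rate by interval width and survival:
  15–19: 5 × 0.0328 × 0.993 = 0.16285
  20–24: 5 × 0.1102 × 0.976 = 0.53778
  25–29: 5 × 0.1640 × 0.958 = 0.78556
  30–34: 5 × 0.2536 × 0.939 = 1.19065
  35–39: 5 × 0.1605 × 0.938 = 0.75275
  40–44: 5 × 0.0851 × 0.918 = 0.39061
  45–49: 5 × 0.0280 × 0.912 = 0.12768
Sum = 3.94788
NRR = 0.48309 × 3.94788 = 1.90718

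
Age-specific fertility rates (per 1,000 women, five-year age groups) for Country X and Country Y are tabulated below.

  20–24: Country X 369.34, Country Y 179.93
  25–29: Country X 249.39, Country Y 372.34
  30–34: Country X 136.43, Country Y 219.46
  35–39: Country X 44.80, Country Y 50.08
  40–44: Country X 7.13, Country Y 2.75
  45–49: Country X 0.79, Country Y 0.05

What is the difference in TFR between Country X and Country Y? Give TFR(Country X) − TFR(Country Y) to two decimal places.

Country X:
  Sum of ASFRs = 369.34 + 249.39 + 136.43 + 44.80 + 7.13 + 0.79 = 807.88
  TFR = 5 × 807.88 / 1000 = 4.0394
Country Y:
  Sum of ASFRs = 179.93 + 372.34 + 219.46 + 50.08 + 2.75 + 0.05 = 824.61
  TFR = 5 × 824.61 / 1000 = 4.12305
Difference = 4.0394 − 4.12305 = -0.08365

-0.08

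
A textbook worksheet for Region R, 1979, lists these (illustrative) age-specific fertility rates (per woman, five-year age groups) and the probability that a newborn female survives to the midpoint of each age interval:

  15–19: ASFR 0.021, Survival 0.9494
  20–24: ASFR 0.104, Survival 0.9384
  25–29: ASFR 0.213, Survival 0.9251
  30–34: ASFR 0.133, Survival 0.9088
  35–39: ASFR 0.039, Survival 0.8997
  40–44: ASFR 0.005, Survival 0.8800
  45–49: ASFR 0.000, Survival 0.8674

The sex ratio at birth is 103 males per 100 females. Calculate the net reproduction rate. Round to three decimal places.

1.170

Proportion female at birth = 100 / (100 + 103) = 0.49261.
Each age group contributes 5 × ASFR × survival:
  15–19: 5 × 0.021 × 0.9494 = 0.09969
  20–24: 5 × 0.104 × 0.9384 = 0.48797
  25–29: 5 × 0.213 × 0.9251 = 0.98523
  30–34: 5 × 0.133 × 0.9088 = 0.60435
  35–39: 5 × 0.039 × 0.8997 = 0.17544
  40–44: 5 × 0.005 × 0.8800 = 0.02200
  45–49: 5 × 0.000 × 0.8674 = 0.00000
Sum = 2.37468
NRR = 0.49261 × 2.37468 = 1.16979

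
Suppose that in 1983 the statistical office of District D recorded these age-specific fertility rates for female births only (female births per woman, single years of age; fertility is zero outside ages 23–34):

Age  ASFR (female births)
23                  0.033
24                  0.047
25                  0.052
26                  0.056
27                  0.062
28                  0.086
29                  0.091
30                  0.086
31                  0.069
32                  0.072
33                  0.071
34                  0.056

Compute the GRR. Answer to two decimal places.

Sum of female ASFRs = 0.033 + 0.047 + 0.052 + 0.056 + 0.062 + 0.086 + 0.091 + 0.086 + 0.069 + 0.072 + 0.071 + 0.056 = 0.781
GRR = 0.781

0.78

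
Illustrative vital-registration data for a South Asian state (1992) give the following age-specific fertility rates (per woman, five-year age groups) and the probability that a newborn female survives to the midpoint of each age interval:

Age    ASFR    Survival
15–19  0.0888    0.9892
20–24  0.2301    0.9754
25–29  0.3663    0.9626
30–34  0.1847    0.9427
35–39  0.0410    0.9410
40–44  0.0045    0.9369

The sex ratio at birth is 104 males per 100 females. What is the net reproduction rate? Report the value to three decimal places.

2.161

Proportion female at birth = 100 / (100 + 104) = 0.49020.
Weighting each age-specific rate by interval width and survival:
  15–19: 5 × 0.0888 × 0.9892 = 0.43920
  20–24: 5 × 0.2301 × 0.9754 = 1.12220
  25–29: 5 × 0.3663 × 0.9626 = 1.76300
  30–34: 5 × 0.1847 × 0.9427 = 0.87058
  35–39: 5 × 0.0410 × 0.9410 = 0.19291
  40–44: 5 × 0.0045 × 0.9369 = 0.02108
Sum = 4.40897
NRR = 0.49020 × 4.40897 = 2.16128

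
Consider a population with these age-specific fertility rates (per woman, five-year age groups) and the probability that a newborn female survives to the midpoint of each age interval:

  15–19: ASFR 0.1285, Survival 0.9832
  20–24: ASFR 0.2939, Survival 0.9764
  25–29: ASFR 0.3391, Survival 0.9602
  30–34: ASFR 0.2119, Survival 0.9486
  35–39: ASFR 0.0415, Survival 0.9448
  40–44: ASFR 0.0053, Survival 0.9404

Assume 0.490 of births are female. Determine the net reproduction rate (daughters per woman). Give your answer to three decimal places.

Proportion female at birth = 0.490.
Each age group contributes 5 × ASFR × survival:
  15–19: 5 × 0.1285 × 0.9832 = 0.63171
  20–24: 5 × 0.2939 × 0.9764 = 1.43482
  25–29: 5 × 0.3391 × 0.9602 = 1.62802
  30–34: 5 × 0.2119 × 0.9486 = 1.00504
  35–39: 5 × 0.0415 × 0.9448 = 0.19605
  40–44: 5 × 0.0053 × 0.9404 = 0.02492
Sum = 4.92056
NRR = 0.490 × 4.92056 = 2.41107

2.411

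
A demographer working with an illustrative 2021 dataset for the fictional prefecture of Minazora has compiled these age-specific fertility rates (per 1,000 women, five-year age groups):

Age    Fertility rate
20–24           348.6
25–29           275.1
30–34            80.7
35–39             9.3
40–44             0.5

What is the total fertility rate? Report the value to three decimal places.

3.571

Sum of ASFRs = 348.6 + 275.1 + 80.7 + 9.3 + 0.5 = 714.2
TFR = 5 × 714.2 / 1000 = 3.571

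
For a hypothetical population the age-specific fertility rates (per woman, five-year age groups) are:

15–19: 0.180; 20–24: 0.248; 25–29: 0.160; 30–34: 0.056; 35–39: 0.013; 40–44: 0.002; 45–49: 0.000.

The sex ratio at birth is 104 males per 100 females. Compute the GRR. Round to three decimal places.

Proportion female at birth = 100 / (100 + 104) = 0.49020.
Sum of ASFRs = 0.180 + 0.248 + 0.160 + 0.056 + 0.013 + 0.002 + 0.000 = 0.659
TFR = 5 × 0.659 = 3.295
GRR = 0.49020 × 3.295 = 1.61521

1.615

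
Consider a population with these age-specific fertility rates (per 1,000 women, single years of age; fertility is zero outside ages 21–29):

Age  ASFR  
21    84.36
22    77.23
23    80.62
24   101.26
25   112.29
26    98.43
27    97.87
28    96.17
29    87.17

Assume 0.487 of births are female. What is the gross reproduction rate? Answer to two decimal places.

Proportion female at birth = 0.487.
Sum of ASFRs = 84.36 + 77.23 + 80.62 + 101.26 + 112.29 + 98.43 + 97.87 + 96.17 + 87.17 = 835.40
TFR = 835.40 / 1000 = 0.8354
GRR = 0.487 × 0.8354 = 0.40684

0.41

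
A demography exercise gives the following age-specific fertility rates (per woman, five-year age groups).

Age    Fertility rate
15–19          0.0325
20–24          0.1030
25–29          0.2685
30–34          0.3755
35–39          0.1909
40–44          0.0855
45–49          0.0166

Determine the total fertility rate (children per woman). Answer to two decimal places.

Sum of ASFRs = 0.0325 + 0.1030 + 0.2685 + 0.3755 + 0.1909 + 0.0855 + 0.0166 = 1.0725
TFR = 5 × 1.0725 = 5.3625

5.36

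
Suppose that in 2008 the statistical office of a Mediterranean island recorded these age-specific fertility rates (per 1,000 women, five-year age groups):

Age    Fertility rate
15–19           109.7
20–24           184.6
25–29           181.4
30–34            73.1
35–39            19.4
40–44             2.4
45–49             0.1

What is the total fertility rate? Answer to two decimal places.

Sum of ASFRs = 109.7 + 184.6 + 181.4 + 73.1 + 19.4 + 2.4 + 0.1 = 570.7
TFR = 5 × 570.7 / 1000 = 2.8535

2.85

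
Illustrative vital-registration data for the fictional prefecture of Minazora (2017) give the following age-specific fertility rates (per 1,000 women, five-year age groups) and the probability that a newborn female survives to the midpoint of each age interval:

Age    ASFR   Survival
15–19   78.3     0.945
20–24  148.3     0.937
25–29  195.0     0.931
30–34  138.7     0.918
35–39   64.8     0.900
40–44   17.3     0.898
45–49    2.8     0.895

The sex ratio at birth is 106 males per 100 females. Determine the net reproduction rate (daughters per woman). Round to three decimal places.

1.452

Proportion female at birth = 100 / (100 + 106) = 0.48544.
Weighting each age-specific rate by interval width and survival:
  15–19: 5 × 78.3/1000 × 0.945 = 0.36997
  20–24: 5 × 148.3/1000 × 0.937 = 0.69479
  25–29: 5 × 195.0/1000 × 0.931 = 0.90773
  30–34: 5 × 138.7/1000 × 0.918 = 0.63663
  35–39: 5 × 64.8/1000 × 0.900 = 0.29160
  40–44: 5 × 17.3/1000 × 0.898 = 0.07768
  45–49: 5 × 2.8/1000 × 0.895 = 0.01253
Sum = 2.99093
NRR = 0.48544 × 2.99093 = 1.45192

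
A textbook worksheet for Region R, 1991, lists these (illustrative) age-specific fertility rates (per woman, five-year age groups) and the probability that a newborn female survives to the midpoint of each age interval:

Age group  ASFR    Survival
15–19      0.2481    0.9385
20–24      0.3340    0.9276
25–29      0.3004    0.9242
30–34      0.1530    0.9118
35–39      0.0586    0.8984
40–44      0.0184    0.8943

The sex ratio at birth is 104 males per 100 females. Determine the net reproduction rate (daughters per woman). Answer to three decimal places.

2.522

Proportion female at birth = 100 / (100 + 104) = 0.49020.
Weighting each age-specific rate by interval width and survival:
  15–19: 5 × 0.2481 × 0.9385 = 1.16421
  20–24: 5 × 0.3340 × 0.9276 = 1.54909
  25–29: 5 × 0.3004 × 0.9242 = 1.38815
  30–34: 5 × 0.1530 × 0.9118 = 0.69753
  35–39: 5 × 0.0586 × 0.8984 = 0.26323
  40–44: 5 × 0.0184 × 0.8943 = 0.08228
Sum = 5.14449
NRR = 0.49020 × 5.14449 = 2.52183
With NRR above 1 the population is above replacement fertility.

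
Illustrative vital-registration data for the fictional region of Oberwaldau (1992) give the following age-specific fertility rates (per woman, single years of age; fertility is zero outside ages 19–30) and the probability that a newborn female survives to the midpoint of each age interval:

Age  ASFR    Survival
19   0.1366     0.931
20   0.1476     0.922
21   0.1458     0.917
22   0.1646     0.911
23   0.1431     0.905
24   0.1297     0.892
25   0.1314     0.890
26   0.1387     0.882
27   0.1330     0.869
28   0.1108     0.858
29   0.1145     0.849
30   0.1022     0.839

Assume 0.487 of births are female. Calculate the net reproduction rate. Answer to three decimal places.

Proportion female at birth = 0.487.
Each age group contributes 1 × ASFR × survival:
  19: 1 × 0.1366 × 0.931 = 0.12717
  20: 1 × 0.1476 × 0.922 = 0.13609
  21: 1 × 0.1458 × 0.917 = 0.13370
  22: 1 × 0.1646 × 0.911 = 0.14995
  23: 1 × 0.1431 × 0.905 = 0.12951
  24: 1 × 0.1297 × 0.892 = 0.11569
  25: 1 × 0.1314 × 0.890 = 0.11695
  26: 1 × 0.1387 × 0.882 = 0.12233
  27: 1 × 0.1330 × 0.869 = 0.11558
  28: 1 × 0.1108 × 0.858 = 0.09507
  29: 1 × 0.1145 × 0.849 = 0.09721
  30: 1 × 0.1022 × 0.839 = 0.08575
Sum = 1.42500
NRR = 0.487 × 1.42500 = 0.69398
NRR < 1, so the cohort does not fully replace itself.

0.694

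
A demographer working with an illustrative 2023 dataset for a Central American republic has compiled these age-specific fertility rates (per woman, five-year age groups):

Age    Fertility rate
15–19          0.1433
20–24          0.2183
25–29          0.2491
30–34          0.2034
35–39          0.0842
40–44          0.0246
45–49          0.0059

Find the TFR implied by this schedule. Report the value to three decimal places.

4.644

Sum of ASFRs = 0.1433 + 0.2183 + 0.2491 + 0.2034 + 0.0842 + 0.0246 + 0.0059 = 0.9288
TFR = 5 × 0.9288 = 4.644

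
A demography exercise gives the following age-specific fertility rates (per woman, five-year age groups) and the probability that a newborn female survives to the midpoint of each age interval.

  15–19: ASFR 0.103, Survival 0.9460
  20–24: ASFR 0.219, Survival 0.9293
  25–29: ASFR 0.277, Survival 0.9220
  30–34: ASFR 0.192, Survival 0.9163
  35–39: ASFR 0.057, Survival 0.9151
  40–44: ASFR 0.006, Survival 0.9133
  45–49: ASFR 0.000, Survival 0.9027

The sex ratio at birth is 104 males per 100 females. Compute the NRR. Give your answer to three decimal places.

1.936

Proportion female at birth = 100 / (100 + 104) = 0.49020.
Weighting each age-specific rate by interval width and survival:
  15–19: 5 × 0.103 × 0.9460 = 0.48719
  20–24: 5 × 0.219 × 0.9293 = 1.01758
  25–29: 5 × 0.277 × 0.9220 = 1.27697
  30–34: 5 × 0.192 × 0.9163 = 0.87965
  35–39: 5 × 0.057 × 0.9151 = 0.26080
  40–44: 5 × 0.006 × 0.9133 = 0.02740
  45–49: 5 × 0.000 × 0.9027 = 0.00000
Sum = 3.94959
NRR = 0.49020 × 3.94959 = 1.93609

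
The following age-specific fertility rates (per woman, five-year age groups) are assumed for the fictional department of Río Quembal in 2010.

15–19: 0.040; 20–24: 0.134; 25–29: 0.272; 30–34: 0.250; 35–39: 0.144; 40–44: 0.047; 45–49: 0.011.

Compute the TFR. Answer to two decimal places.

Sum of ASFRs = 0.040 + 0.134 + 0.272 + 0.250 + 0.144 + 0.047 + 0.011 = 0.898
TFR = 5 × 0.898 = 4.49

4.49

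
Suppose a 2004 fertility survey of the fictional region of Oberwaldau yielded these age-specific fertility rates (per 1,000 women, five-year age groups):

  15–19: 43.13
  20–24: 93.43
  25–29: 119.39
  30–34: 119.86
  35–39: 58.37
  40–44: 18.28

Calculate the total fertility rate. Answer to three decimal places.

Sum of ASFRs = 43.13 + 93.43 + 119.39 + 119.86 + 58.37 + 18.28 = 452.46
TFR = 5 × 452.46 / 1000 = 2.2623

2.262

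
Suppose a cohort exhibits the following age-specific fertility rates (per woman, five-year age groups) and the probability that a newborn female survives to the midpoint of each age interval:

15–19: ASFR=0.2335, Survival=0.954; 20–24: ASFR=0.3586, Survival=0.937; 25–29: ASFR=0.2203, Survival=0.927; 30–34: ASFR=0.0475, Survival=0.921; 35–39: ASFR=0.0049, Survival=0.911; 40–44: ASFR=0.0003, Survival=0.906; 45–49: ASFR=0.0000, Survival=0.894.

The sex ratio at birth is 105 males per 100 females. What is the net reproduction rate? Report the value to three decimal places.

Proportion female at birth = 100 / (100 + 105) = 0.48780.
Each age group contributes 5 × ASFR × survival:
  15–19: 5 × 0.2335 × 0.954 = 1.11380
  20–24: 5 × 0.3586 × 0.937 = 1.68004
  25–29: 5 × 0.2203 × 0.927 = 1.02109
  30–34: 5 × 0.0475 × 0.921 = 0.21874
  35–39: 5 × 0.0049 × 0.911 = 0.02232
  40–44: 5 × 0.0003 × 0.906 = 0.00136
  45–49: 5 × 0.0000 × 0.894 = 0.00000
Sum = 4.05735
NRR = 0.48780 × 4.05735 = 1.97918

1.979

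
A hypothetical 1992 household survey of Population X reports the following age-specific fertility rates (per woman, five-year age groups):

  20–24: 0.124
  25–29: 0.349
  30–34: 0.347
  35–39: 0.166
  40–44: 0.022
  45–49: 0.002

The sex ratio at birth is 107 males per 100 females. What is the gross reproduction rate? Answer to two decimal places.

2.44

Proportion female at birth = 100 / (100 + 107) = 0.48309.
Sum of ASFRs = 0.124 + 0.349 + 0.347 + 0.166 + 0.022 + 0.002 = 1.010
TFR = 5 × 1.010 = 5.05
GRR = 0.48309 × 5.05 = 2.43960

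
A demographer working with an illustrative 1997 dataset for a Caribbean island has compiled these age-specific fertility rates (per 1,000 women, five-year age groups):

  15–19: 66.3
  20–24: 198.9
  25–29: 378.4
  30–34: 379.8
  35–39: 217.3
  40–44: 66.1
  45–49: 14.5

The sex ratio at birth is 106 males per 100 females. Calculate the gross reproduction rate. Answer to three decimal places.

Proportion female at birth = 100 / (100 + 106) = 0.48544.
Sum of ASFRs = 66.3 + 198.9 + 378.4 + 379.8 + 217.3 + 66.1 + 14.5 = 1321.3
TFR = 5 × 1321.3 / 1000 = 6.6065
GRR = 0.48544 × 6.6065 = 3.20706

3.207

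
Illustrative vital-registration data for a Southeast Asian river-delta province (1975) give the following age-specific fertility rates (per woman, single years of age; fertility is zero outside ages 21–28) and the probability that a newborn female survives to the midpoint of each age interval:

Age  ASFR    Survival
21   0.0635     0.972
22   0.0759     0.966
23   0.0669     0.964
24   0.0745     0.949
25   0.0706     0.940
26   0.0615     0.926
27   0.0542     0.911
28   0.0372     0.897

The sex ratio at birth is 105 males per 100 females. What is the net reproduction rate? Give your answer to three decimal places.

Proportion female at birth = 100 / (100 + 105) = 0.48780.
Survival-weighted fertility by age (1·fₓ·Sₓ):
  21: 1 × 0.0635 × 0.972 = 0.06172
  22: 1 × 0.0759 × 0.966 = 0.07332
  23: 1 × 0.0669 × 0.964 = 0.06449
  24: 1 × 0.0745 × 0.949 = 0.07070
  25: 1 × 0.0706 × 0.940 = 0.06636
  26: 1 × 0.0615 × 0.926 = 0.05695
  27: 1 × 0.0542 × 0.911 = 0.04938
  28: 1 × 0.0372 × 0.897 = 0.03337
Sum = 0.47629
NRR = 0.48780 × 0.47629 = 0.23233
With NRR below 1 the population is below replacement fertility.

0.232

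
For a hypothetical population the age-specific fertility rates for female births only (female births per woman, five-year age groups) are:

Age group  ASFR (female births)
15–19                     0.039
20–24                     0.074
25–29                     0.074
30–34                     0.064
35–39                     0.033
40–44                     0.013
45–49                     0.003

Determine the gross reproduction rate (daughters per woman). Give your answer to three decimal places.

1.500

Sum of female ASFRs = 0.039 + 0.074 + 0.074 + 0.064 + 0.033 + 0.013 + 0.003 = 0.300
GRR = 5 × 0.300 = 1.5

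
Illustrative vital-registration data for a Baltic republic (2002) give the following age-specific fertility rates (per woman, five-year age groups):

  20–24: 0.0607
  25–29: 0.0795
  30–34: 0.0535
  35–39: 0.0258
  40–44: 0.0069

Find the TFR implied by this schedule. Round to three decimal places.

Sum of ASFRs = 0.0607 + 0.0795 + 0.0535 + 0.0258 + 0.0069 = 0.2264
TFR = 5 × 0.2264 = 1.132

1.132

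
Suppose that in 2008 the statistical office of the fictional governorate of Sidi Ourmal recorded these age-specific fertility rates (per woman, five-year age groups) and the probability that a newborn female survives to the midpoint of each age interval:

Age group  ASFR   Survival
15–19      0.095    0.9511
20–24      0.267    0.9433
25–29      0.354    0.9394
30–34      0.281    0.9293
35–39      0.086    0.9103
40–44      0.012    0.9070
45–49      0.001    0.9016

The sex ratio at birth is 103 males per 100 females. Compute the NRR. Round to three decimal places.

Proportion female at birth = 100 / (100 + 103) = 0.49261.
Per-age-group product (5 × ASFR × survival probability):
  15–19: 5 × 0.095 × 0.9511 = 0.45177
  20–24: 5 × 0.267 × 0.9433 = 1.25931
  25–29: 5 × 0.354 × 0.9394 = 1.66274
  30–34: 5 × 0.281 × 0.9293 = 1.30567
  35–39: 5 × 0.086 × 0.9103 = 0.39143
  40–44: 5 × 0.012 × 0.9070 = 0.05442
  45–49: 5 × 0.001 × 0.9016 = 0.00451
Sum = 5.12985
NRR = 0.49261 × 5.12985 = 2.52702

2.527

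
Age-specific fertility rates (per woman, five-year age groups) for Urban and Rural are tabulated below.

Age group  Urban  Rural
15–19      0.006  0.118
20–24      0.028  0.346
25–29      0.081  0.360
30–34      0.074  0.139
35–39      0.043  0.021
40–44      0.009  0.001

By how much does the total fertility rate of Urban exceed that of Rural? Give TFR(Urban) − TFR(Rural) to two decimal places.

Urban:
  Sum of ASFRs = 0.006 + 0.028 + 0.081 + 0.074 + 0.043 + 0.009 = 0.241
  TFR = 5 × 0.241 = 1.205
Rural:
  Sum of ASFRs = 0.118 + 0.346 + 0.360 + 0.139 + 0.021 + 0.001 = 0.985
  TFR = 5 × 0.985 = 4.925
Difference = 1.205 − 4.925 = -3.72

-3.72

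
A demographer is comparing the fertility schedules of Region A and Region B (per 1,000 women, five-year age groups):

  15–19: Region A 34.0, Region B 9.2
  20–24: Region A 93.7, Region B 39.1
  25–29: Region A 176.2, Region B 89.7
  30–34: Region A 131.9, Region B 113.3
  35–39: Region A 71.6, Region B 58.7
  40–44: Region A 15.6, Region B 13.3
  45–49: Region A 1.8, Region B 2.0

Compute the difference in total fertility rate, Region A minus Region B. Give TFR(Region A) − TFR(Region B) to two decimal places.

1.00

Region A:
  Sum of ASFRs = 34.0 + 93.7 + 176.2 + 131.9 + 71.6 + 15.6 + 1.8 = 524.8
  TFR = 5 × 524.8 / 1000 = 2.624
Region B:
  Sum of ASFRs = 9.2 + 39.1 + 89.7 + 113.3 + 58.7 + 13.3 + 2.0 = 325.3
  TFR = 5 × 325.3 / 1000 = 1.6265
Difference = 2.624 − 1.6265 = 0.9975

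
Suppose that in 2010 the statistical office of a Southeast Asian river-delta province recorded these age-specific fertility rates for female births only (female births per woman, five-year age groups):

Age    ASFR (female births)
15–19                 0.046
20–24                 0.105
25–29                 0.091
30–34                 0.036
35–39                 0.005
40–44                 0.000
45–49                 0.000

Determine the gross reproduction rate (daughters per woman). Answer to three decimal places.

1.415

Sum of female ASFRs = 0.046 + 0.105 + 0.091 + 0.036 + 0.005 + 0.000 + 0.000 = 0.283
GRR = 5 × 0.283 = 1.415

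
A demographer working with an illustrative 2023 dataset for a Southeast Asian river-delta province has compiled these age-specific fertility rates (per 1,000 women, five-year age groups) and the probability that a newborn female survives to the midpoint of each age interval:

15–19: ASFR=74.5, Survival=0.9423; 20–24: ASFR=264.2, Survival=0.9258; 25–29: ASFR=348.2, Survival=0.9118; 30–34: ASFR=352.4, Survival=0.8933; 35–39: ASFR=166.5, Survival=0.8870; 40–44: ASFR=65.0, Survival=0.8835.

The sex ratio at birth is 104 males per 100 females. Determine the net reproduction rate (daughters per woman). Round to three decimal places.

2.824

Proportion female at birth = 100 / (100 + 104) = 0.49020.
Weighting each age-specific rate by interval width and survival:
  15–19: 5 × 74.5/1000 × 0.9423 = 0.35101
  20–24: 5 × 264.2/1000 × 0.9258 = 1.22298
  25–29: 5 × 348.2/1000 × 0.9118 = 1.58744
  30–34: 5 × 352.4/1000 × 0.8933 = 1.57399
  35–39: 5 × 166.5/1000 × 0.8870 = 0.73843
  40–44: 5 × 65.0/1000 × 0.8835 = 0.28714
Sum = 5.76099
NRR = 0.49020 × 5.76099 = 2.82404
NRR > 1, so each generation more than replaces itself.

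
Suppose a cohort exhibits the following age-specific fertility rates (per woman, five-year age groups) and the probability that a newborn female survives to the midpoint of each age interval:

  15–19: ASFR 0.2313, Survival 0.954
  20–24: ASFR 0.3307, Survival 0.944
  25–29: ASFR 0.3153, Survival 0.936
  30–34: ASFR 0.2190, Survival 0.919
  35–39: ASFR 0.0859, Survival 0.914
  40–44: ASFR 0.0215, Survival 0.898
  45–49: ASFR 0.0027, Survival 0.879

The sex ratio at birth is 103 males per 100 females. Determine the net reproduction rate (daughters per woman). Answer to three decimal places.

Proportion female at birth = 100 / (100 + 103) = 0.49261.
Survival-weighted fertility by age (5·fₓ·Sₓ):
  15–19: 5 × 0.2313 × 0.954 = 1.10330
  20–24: 5 × 0.3307 × 0.944 = 1.56090
  25–29: 5 × 0.3153 × 0.936 = 1.47560
  30–34: 5 × 0.2190 × 0.919 = 1.00631
  35–39: 5 × 0.0859 × 0.914 = 0.39256
  40–44: 5 × 0.0215 × 0.898 = 0.09654
  45–49: 5 × 0.0027 × 0.879 = 0.01187
Sum = 5.64708
NRR = 0.49261 × 5.64708 = 2.78181
NRR > 1, so each generation more than replaces itself.

2.782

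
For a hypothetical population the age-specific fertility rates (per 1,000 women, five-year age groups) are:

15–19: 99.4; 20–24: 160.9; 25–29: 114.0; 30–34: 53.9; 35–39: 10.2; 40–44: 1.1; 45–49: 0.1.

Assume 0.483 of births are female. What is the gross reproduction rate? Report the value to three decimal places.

Proportion female at birth = 0.483.
Sum of ASFRs = 99.4 + 160.9 + 114.0 + 53.9 + 10.2 + 1.1 + 0.1 = 439.6
TFR = 5 × 439.6 / 1000 = 2.198
GRR = 0.483 × 2.198 = 1.06163

1.062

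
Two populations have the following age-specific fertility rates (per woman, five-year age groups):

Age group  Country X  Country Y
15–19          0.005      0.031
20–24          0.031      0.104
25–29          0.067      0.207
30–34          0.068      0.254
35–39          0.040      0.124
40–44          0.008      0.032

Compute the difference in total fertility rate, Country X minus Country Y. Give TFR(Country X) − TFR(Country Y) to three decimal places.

-2.665

Country X:
  Sum of ASFRs = 0.005 + 0.031 + 0.067 + 0.068 + 0.040 + 0.008 = 0.219
  TFR = 5 × 0.219 = 1.095
Country Y:
  Sum of ASFRs = 0.031 + 0.104 + 0.207 + 0.254 + 0.124 + 0.032 = 0.752
  TFR = 5 × 0.752 = 3.76
Difference = 1.095 − 3.76 = -2.665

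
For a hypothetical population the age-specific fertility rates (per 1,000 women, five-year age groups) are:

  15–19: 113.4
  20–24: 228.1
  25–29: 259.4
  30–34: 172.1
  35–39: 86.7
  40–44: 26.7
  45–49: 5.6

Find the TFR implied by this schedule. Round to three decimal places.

4.460

Sum of ASFRs = 113.4 + 228.1 + 259.4 + 172.1 + 86.7 + 26.7 + 5.6 = 892.0
TFR = 5 × 892.0 / 1000 = 4.46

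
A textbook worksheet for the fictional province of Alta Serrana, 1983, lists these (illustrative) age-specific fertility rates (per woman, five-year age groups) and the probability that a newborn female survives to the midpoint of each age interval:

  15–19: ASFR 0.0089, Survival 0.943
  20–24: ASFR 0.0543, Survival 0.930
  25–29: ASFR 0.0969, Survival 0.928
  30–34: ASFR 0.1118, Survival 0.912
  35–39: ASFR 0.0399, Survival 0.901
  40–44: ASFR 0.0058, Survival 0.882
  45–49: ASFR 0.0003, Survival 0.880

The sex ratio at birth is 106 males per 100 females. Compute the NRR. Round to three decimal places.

Proportion female at birth = 100 / (100 + 106) = 0.48544.
Each age group contributes 5 × ASFR × survival:
  15–19: 5 × 0.0089 × 0.943 = 0.04196
  20–24: 5 × 0.0543 × 0.930 = 0.25250
  25–29: 5 × 0.0969 × 0.928 = 0.44962
  30–34: 5 × 0.1118 × 0.912 = 0.50981
  35–39: 5 × 0.0399 × 0.901 = 0.17975
  40–44: 5 × 0.0058 × 0.882 = 0.02558
  45–49: 5 × 0.0003 × 0.880 = 0.00132
Sum = 1.46054
NRR = 0.48544 × 1.46054 = 0.70900

0.709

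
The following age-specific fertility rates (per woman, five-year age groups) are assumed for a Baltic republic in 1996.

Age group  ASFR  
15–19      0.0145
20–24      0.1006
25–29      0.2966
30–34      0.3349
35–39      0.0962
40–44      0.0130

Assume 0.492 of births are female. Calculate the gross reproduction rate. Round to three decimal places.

2.105

Proportion female at birth = 0.492.
Sum of ASFRs = 0.0145 + 0.1006 + 0.2966 + 0.3349 + 0.0962 + 0.0130 = 0.8558
TFR = 5 × 0.8558 = 4.279
GRR = 0.492 × 4.279 = 2.10527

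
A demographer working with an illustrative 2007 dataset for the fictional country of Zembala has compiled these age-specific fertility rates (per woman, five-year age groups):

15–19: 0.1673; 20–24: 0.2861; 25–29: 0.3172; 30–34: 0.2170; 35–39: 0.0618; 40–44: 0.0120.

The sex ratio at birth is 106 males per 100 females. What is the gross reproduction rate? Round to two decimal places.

2.58

Proportion female at birth = 100 / (100 + 106) = 0.48544.
Sum of ASFRs = 0.1673 + 0.2861 + 0.3172 + 0.2170 + 0.0618 + 0.0120 = 1.0614
TFR = 5 × 1.0614 = 5.307
GRR = 0.48544 × 5.307 = 2.57623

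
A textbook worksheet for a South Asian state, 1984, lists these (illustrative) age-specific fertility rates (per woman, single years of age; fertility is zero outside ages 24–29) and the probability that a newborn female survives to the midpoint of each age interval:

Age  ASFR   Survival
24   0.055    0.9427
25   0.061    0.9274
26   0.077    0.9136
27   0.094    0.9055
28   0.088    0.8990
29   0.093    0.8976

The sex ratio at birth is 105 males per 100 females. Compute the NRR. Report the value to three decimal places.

Proportion female at birth = 100 / (100 + 105) = 0.48780.
Weighting each age-specific rate by interval width and survival:
  24: 1 × 0.055 × 0.9427 = 0.05185
  25: 1 × 0.061 × 0.9274 = 0.05657
  26: 1 × 0.077 × 0.9136 = 0.07035
  27: 1 × 0.094 × 0.9055 = 0.08512
  28: 1 × 0.088 × 0.8990 = 0.07911
  29: 1 × 0.093 × 0.8976 = 0.08348
Sum = 0.42648
NRR = 0.48780 × 0.42648 = 0.20804

0.208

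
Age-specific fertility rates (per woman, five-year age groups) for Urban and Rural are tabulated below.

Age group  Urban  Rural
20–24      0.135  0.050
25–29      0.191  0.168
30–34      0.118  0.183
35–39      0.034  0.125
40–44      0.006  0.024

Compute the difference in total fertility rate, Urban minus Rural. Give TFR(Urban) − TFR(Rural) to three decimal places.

-0.330

Urban:
  Sum of ASFRs = 0.135 + 0.191 + 0.118 + 0.034 + 0.006 = 0.484
  TFR = 5 × 0.484 = 2.42
Rural:
  Sum of ASFRs = 0.050 + 0.168 + 0.183 + 0.125 + 0.024 = 0.550
  TFR = 5 × 0.550 = 2.75
Difference = 2.42 − 2.75 = -0.33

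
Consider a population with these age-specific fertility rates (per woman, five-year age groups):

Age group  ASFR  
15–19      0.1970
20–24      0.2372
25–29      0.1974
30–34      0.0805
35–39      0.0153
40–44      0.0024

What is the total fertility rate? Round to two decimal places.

Sum of ASFRs = 0.1970 + 0.2372 + 0.1974 + 0.0805 + 0.0153 + 0.0024 = 0.7298
TFR = 5 × 0.7298 = 3.649

3.65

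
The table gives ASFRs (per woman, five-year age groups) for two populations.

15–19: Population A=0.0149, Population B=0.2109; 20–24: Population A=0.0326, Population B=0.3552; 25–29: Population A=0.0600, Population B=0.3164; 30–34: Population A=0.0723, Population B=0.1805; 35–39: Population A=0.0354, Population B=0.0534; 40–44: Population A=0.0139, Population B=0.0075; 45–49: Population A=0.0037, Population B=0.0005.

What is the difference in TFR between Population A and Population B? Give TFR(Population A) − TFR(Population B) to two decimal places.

Population A:
  Sum of ASFRs = 0.0149 + 0.0326 + 0.0600 + 0.0723 + 0.0354 + 0.0139 + 0.0037 = 0.2328
  TFR = 5 × 0.2328 = 1.164
Population B:
  Sum of ASFRs = 0.2109 + 0.3552 + 0.3164 + 0.1805 + 0.0534 + 0.0075 + 0.0005 = 1.1244
  TFR = 5 × 1.1244 = 5.622
Difference = 1.164 − 5.622 = -4.458

-4.46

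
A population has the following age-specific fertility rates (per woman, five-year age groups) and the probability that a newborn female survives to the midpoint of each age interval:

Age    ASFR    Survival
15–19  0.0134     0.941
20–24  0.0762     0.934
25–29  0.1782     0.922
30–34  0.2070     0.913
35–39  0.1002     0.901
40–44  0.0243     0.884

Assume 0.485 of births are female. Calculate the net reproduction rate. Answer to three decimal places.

Proportion female at birth = 0.485.
Each age group contributes 5 × ASFR × survival:
  15–19: 5 × 0.0134 × 0.941 = 0.06305
  20–24: 5 × 0.0762 × 0.934 = 0.35585
  25–29: 5 × 0.1782 × 0.922 = 0.82150
  30–34: 5 × 0.2070 × 0.913 = 0.94496
  35–39: 5 × 0.1002 × 0.901 = 0.45140
  40–44: 5 × 0.0243 × 0.884 = 0.10741
Sum = 2.74417
NRR = 0.485 × 2.74417 = 1.33092

1.331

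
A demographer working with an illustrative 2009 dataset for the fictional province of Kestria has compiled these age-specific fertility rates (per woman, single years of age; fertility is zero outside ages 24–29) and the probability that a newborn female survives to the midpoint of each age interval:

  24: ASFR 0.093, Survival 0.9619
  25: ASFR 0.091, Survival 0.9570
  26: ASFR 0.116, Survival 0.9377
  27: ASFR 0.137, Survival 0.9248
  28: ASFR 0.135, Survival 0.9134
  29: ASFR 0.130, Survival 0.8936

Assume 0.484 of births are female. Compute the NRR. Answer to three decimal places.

Proportion female at birth = 0.484.
Weighting each age-specific rate by interval width and survival:
  24: 1 × 0.093 × 0.9619 = 0.08946
  25: 1 × 0.091 × 0.9570 = 0.08709
  26: 1 × 0.116 × 0.9377 = 0.10877
  27: 1 × 0.137 × 0.9248 = 0.12670
  28: 1 × 0.135 × 0.9134 = 0.12331
  29: 1 × 0.130 × 0.8936 = 0.11617
Sum = 0.65150
NRR = 0.484 × 0.65150 = 0.31533

0.315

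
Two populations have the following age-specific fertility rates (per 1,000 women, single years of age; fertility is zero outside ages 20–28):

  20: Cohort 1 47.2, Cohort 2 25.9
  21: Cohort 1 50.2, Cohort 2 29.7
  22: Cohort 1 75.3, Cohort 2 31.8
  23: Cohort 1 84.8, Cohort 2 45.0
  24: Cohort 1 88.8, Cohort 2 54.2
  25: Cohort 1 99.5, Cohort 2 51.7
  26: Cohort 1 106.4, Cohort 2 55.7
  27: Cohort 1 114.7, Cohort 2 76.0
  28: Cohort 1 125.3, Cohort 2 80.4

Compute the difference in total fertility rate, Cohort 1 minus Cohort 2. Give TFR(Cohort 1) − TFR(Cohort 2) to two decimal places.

0.34

Cohort 1:
  Sum of ASFRs = 47.2 + 50.2 + 75.3 + 84.8 + 88.8 + 99.5 + 106.4 + 114.7 + 125.3 = 792.2
  TFR = 792.2 / 1000 = 0.7922
Cohort 2:
  Sum of ASFRs = 25.9 + 29.7 + 31.8 + 45.0 + 54.2 + 51.7 + 55.7 + 76.0 + 80.4 = 450.4
  TFR = 450.4 / 1000 = 0.4504
Difference = 0.7922 − 0.4504 = 0.3418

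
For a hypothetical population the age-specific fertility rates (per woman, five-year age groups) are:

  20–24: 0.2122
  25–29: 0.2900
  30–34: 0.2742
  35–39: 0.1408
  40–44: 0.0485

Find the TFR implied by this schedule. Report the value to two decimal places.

Sum of ASFRs = 0.2122 + 0.2900 + 0.2742 + 0.1408 + 0.0485 = 0.9657
TFR = 5 × 0.9657 = 4.8285

4.83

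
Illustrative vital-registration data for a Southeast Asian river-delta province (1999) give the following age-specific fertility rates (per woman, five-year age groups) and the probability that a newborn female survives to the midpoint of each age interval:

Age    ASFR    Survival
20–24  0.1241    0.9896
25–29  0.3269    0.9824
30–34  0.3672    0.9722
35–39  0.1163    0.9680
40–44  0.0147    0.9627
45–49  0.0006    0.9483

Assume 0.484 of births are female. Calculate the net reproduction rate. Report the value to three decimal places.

2.246

Proportion female at birth = 0.484.
Each age group contributes 5 × ASFR × survival:
  20–24: 5 × 0.1241 × 0.9896 = 0.61405
  25–29: 5 × 0.3269 × 0.9824 = 1.60573
  30–34: 5 × 0.3672 × 0.9722 = 1.78496
  35–39: 5 × 0.1163 × 0.9680 = 0.56289
  40–44: 5 × 0.0147 × 0.9627 = 0.07076
  45–49: 5 × 0.0006 × 0.9483 = 0.00284
Sum = 4.64123
NRR = 0.484 × 4.64123 = 2.24636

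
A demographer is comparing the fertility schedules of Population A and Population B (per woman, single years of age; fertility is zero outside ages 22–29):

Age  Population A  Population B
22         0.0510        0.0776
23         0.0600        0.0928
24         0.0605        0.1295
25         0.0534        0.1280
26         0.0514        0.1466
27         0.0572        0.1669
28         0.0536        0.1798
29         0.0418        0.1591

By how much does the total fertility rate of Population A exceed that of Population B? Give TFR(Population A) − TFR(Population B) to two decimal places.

-0.65

Population A:
  Sum of ASFRs = 0.0510 + 0.0600 + 0.0605 + 0.0534 + 0.0514 + 0.0572 + 0.0536 + 0.0418 = 0.4289
  TFR = 0.4289
Population B:
  Sum of ASFRs = 0.0776 + 0.0928 + 0.1295 + 0.1280 + 0.1466 + 0.1669 + 0.1798 + 0.1591 = 1.0803
  TFR = 1.0803
Difference = 0.4289 − 1.0803 = -0.6514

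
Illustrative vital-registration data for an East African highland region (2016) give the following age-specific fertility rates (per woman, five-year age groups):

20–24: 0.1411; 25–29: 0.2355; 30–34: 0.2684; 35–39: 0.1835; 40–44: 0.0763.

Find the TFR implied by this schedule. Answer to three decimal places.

4.524

Sum of ASFRs = 0.1411 + 0.2355 + 0.2684 + 0.1835 + 0.0763 = 0.9048
TFR = 5 × 0.9048 = 4.524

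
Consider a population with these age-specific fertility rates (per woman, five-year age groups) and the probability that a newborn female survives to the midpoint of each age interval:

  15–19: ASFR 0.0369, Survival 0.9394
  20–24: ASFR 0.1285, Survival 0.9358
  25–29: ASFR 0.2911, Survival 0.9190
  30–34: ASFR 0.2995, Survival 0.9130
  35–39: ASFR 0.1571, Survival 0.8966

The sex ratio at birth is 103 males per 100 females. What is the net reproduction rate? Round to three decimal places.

2.061

Proportion female at birth = 100 / (100 + 103) = 0.49261.
Each age group contributes 5 × ASFR × survival:
  15–19: 5 × 0.0369 × 0.9394 = 0.17332
  20–24: 5 × 0.1285 × 0.9358 = 0.60125
  25–29: 5 × 0.2911 × 0.9190 = 1.33760
  30–34: 5 × 0.2995 × 0.9130 = 1.36722
  35–39: 5 × 0.1571 × 0.8966 = 0.70428
Sum = 4.18367
NRR = 0.49261 × 4.18367 = 2.06092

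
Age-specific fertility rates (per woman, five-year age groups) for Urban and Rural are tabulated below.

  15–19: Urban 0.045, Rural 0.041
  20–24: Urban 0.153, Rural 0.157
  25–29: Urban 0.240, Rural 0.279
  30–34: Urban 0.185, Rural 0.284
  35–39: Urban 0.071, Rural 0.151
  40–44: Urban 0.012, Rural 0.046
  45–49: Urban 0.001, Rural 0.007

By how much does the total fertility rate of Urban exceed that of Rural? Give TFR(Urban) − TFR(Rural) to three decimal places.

Urban:
  Sum of ASFRs = 0.045 + 0.153 + 0.240 + 0.185 + 0.071 + 0.012 + 0.001 = 0.707
  TFR = 5 × 0.707 = 3.535
Rural:
  Sum of ASFRs = 0.041 + 0.157 + 0.279 + 0.284 + 0.151 + 0.046 + 0.007 = 0.965
  TFR = 5 × 0.965 = 4.825
Difference = 3.535 − 4.825 = -1.29

-1.290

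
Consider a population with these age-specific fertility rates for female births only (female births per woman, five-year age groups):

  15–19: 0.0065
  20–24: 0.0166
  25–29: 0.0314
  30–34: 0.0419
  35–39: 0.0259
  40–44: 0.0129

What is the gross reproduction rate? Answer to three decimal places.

Sum of female ASFRs = 0.0065 + 0.0166 + 0.0314 + 0.0419 + 0.0259 + 0.0129 = 0.1352
GRR = 5 × 0.1352 = 0.676

0.676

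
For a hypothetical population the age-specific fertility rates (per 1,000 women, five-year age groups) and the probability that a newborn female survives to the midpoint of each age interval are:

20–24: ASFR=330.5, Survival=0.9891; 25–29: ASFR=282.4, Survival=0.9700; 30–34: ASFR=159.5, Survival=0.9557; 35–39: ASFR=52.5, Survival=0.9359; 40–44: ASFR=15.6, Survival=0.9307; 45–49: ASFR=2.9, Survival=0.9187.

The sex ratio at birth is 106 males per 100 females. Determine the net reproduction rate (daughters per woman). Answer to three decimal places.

Proportion female at birth = 100 / (100 + 106) = 0.48544.
Each age group contributes 5 × ASFR × survival:
  20–24: 5 × 330.5/1000 × 0.9891 = 1.63449
  25–29: 5 × 282.4/1000 × 0.9700 = 1.36964
  30–34: 5 × 159.5/1000 × 0.9557 = 0.76217
  35–39: 5 × 52.5/1000 × 0.9359 = 0.24567
  40–44: 5 × 15.6/1000 × 0.9307 = 0.07259
  45–49: 5 × 2.9/1000 × 0.9187 = 0.01332
Sum = 4.09788
NRR = 0.48544 × 4.09788 = 1.98927
An NRR exceeding 1 indicates intrinsic growth under these rates.

1.989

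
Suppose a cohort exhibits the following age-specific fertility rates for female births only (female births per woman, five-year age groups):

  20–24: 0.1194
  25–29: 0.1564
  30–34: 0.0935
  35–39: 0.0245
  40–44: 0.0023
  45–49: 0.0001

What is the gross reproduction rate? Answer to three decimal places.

1.981

Sum of female ASFRs = 0.1194 + 0.1564 + 0.0935 + 0.0245 + 0.0023 + 0.0001 = 0.3962
GRR = 5 × 0.3962 = 1.981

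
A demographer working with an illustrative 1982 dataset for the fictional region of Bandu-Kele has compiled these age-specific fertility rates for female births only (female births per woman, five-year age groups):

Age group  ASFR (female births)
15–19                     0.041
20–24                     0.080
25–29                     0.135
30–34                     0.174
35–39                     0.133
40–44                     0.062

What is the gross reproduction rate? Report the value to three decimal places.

3.125

Sum of female ASFRs = 0.041 + 0.080 + 0.135 + 0.174 + 0.133 + 0.062 = 0.625
GRR = 5 × 0.625 = 3.125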